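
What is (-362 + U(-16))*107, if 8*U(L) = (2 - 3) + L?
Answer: -311691/8 ≈ -38961.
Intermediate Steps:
U(L) = -⅛ + L/8 (U(L) = ((2 - 3) + L)/8 = (-1 + L)/8 = -⅛ + L/8)
(-362 + U(-16))*107 = (-362 + (-⅛ + (⅛)*(-16)))*107 = (-362 + (-⅛ - 2))*107 = (-362 - 17/8)*107 = -2913/8*107 = -311691/8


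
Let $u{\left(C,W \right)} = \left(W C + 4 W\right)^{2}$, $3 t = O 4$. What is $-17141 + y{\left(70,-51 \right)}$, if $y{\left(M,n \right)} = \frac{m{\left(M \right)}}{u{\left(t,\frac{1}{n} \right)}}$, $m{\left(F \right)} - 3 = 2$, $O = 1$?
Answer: $- \frac{4271051}{256} \approx -16684.0$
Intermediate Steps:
$m{\left(F \right)} = 5$ ($m{\left(F \right)} = 3 + 2 = 5$)
$t = \frac{4}{3}$ ($t = \frac{1 \cdot 4}{3} = \frac{1}{3} \cdot 4 = \frac{4}{3} \approx 1.3333$)
$u{\left(C,W \right)} = \left(4 W + C W\right)^{2}$ ($u{\left(C,W \right)} = \left(C W + 4 W\right)^{2} = \left(4 W + C W\right)^{2}$)
$y{\left(M,n \right)} = \frac{45 n^{2}}{256}$ ($y{\left(M,n \right)} = \frac{5}{\left(\frac{1}{n}\right)^{2} \left(4 + \frac{4}{3}\right)^{2}} = \frac{5}{\frac{1}{n^{2}} \left(\frac{16}{3}\right)^{2}} = \frac{5}{\frac{1}{n^{2}} \cdot \frac{256}{9}} = \frac{5}{\frac{256}{9} \frac{1}{n^{2}}} = 5 \frac{9 n^{2}}{256} = \frac{45 n^{2}}{256}$)
$-17141 + y{\left(70,-51 \right)} = -17141 + \frac{45 \left(-51\right)^{2}}{256} = -17141 + \frac{45}{256} \cdot 2601 = -17141 + \frac{117045}{256} = - \frac{4271051}{256}$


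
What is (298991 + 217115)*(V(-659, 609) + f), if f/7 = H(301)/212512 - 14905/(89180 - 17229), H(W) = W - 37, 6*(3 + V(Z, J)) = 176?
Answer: 15868803015847/1235226 ≈ 1.2847e+7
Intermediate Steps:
V(Z, J) = 79/3 (V(Z, J) = -3 + (1/6)*176 = -3 + 88/3 = 79/3)
H(W) = -37 + W
f = -250448569/173755124 (f = 7*((-37 + 301)/212512 - 14905/(89180 - 17229)) = 7*(264*(1/212512) - 14905/71951) = 7*(33/26564 - 14905*1/71951) = 7*(33/26564 - 1355/6541) = 7*(-35778367/173755124) = -250448569/173755124 ≈ -1.4414)
(298991 + 217115)*(V(-659, 609) + f) = (298991 + 217115)*(79/3 - 250448569/173755124) = 516106*(12975309089/521265372) = 15868803015847/1235226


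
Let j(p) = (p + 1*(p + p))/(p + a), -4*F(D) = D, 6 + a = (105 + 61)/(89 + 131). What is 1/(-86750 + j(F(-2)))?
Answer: -174/15094555 ≈ -1.1527e-5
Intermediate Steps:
a = -577/110 (a = -6 + (105 + 61)/(89 + 131) = -6 + 166/220 = -6 + 166*(1/220) = -6 + 83/110 = -577/110 ≈ -5.2455)
F(D) = -D/4
j(p) = 3*p/(-577/110 + p) (j(p) = (p + 1*(p + p))/(p - 577/110) = (p + 1*(2*p))/(-577/110 + p) = (p + 2*p)/(-577/110 + p) = (3*p)/(-577/110 + p) = 3*p/(-577/110 + p))
1/(-86750 + j(F(-2))) = 1/(-86750 + 330*(-¼*(-2))/(-577 + 110*(-¼*(-2)))) = 1/(-86750 + 330*(½)/(-577 + 110*(½))) = 1/(-86750 + 330*(½)/(-577 + 55)) = 1/(-86750 + 330*(½)/(-522)) = 1/(-86750 + 330*(½)*(-1/522)) = 1/(-86750 - 55/174) = 1/(-15094555/174) = -174/15094555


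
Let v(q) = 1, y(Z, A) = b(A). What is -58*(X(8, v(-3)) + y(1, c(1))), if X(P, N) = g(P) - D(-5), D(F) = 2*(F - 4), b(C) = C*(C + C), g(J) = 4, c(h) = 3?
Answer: -2320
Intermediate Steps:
b(C) = 2*C**2 (b(C) = C*(2*C) = 2*C**2)
y(Z, A) = 2*A**2
D(F) = -8 + 2*F (D(F) = 2*(-4 + F) = -8 + 2*F)
X(P, N) = 22 (X(P, N) = 4 - (-8 + 2*(-5)) = 4 - (-8 - 10) = 4 - 1*(-18) = 4 + 18 = 22)
-58*(X(8, v(-3)) + y(1, c(1))) = -58*(22 + 2*3**2) = -58*(22 + 2*9) = -58*(22 + 18) = -58*40 = -2320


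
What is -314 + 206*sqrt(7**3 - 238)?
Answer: -314 + 206*sqrt(105) ≈ 1796.9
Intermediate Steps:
-314 + 206*sqrt(7**3 - 238) = -314 + 206*sqrt(343 - 238) = -314 + 206*sqrt(105)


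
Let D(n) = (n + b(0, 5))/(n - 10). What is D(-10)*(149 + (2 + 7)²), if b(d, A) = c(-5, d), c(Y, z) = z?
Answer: 115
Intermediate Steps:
b(d, A) = d
D(n) = n/(-10 + n) (D(n) = (n + 0)/(n - 10) = n/(-10 + n))
D(-10)*(149 + (2 + 7)²) = (-10/(-10 - 10))*(149 + (2 + 7)²) = (-10/(-20))*(149 + 9²) = (-10*(-1/20))*(149 + 81) = (½)*230 = 115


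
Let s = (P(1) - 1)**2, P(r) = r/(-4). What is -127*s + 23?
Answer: -2807/16 ≈ -175.44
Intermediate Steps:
P(r) = -r/4 (P(r) = r*(-1/4) = -r/4)
s = 25/16 (s = (-1/4*1 - 1)**2 = (-1/4 - 1)**2 = (-5/4)**2 = 25/16 ≈ 1.5625)
-127*s + 23 = -127*25/16 + 23 = -3175/16 + 23 = -2807/16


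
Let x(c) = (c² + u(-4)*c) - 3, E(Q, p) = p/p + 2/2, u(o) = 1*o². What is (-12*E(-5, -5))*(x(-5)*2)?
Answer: 2784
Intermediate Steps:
u(o) = o²
E(Q, p) = 2 (E(Q, p) = 1 + 2*(½) = 1 + 1 = 2)
x(c) = -3 + c² + 16*c (x(c) = (c² + (-4)²*c) - 3 = (c² + 16*c) - 3 = -3 + c² + 16*c)
(-12*E(-5, -5))*(x(-5)*2) = (-12*2)*((-3 + (-5)² + 16*(-5))*2) = -24*(-3 + 25 - 80)*2 = -(-1392)*2 = -24*(-116) = 2784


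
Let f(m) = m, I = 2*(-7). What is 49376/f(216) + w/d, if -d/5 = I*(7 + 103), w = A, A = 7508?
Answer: 11931779/51975 ≈ 229.57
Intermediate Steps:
I = -14
w = 7508
d = 7700 (d = -(-70)*(7 + 103) = -(-70)*110 = -5*(-1540) = 7700)
49376/f(216) + w/d = 49376/216 + 7508/7700 = 49376*(1/216) + 7508*(1/7700) = 6172/27 + 1877/1925 = 11931779/51975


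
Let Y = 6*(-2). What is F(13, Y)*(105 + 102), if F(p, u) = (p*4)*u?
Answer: -129168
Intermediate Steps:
Y = -12
F(p, u) = 4*p*u (F(p, u) = (4*p)*u = 4*p*u)
F(13, Y)*(105 + 102) = (4*13*(-12))*(105 + 102) = -624*207 = -129168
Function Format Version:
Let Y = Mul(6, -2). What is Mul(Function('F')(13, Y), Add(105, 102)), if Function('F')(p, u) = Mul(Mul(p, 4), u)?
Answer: -129168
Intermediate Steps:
Y = -12
Function('F')(p, u) = Mul(4, p, u) (Function('F')(p, u) = Mul(Mul(4, p), u) = Mul(4, p, u))
Mul(Function('F')(13, Y), Add(105, 102)) = Mul(Mul(4, 13, -12), Add(105, 102)) = Mul(-624, 207) = -129168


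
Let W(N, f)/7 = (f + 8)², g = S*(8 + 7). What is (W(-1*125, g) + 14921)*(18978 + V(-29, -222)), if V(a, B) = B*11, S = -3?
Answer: 405198144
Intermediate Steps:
V(a, B) = 11*B
g = -45 (g = -3*(8 + 7) = -3*15 = -45)
W(N, f) = 7*(8 + f)² (W(N, f) = 7*(f + 8)² = 7*(8 + f)²)
(W(-1*125, g) + 14921)*(18978 + V(-29, -222)) = (7*(8 - 45)² + 14921)*(18978 + 11*(-222)) = (7*(-37)² + 14921)*(18978 - 2442) = (7*1369 + 14921)*16536 = (9583 + 14921)*16536 = 24504*16536 = 405198144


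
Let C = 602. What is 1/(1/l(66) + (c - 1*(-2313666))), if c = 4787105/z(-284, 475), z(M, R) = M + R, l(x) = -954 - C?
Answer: 297196/695061015725 ≈ 4.2758e-7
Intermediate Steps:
l(x) = -1556 (l(x) = -954 - 1*602 = -954 - 602 = -1556)
c = 4787105/191 (c = 4787105/(-284 + 475) = 4787105/191 ≈ 25063.)
1/(1/l(66) + (c - 1*(-2313666))) = 1/(1/(-1556) + (4787105/191 - 1*(-2313666))) = 1/(-1/1556 + (4787105/191 + 2313666)) = 1/(-1/1556 + 446697311/191) = 1/(695061015725/297196) = 297196/695061015725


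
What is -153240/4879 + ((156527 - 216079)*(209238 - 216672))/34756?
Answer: 538663493208/42393631 ≈ 12706.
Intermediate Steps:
-153240/4879 + ((156527 - 216079)*(209238 - 216672))/34756 = -153240*1/4879 - 59552*(-7434)*(1/34756) = -153240/4879 + 442709568*(1/34756) = -153240/4879 + 110677392/8689 = 538663493208/42393631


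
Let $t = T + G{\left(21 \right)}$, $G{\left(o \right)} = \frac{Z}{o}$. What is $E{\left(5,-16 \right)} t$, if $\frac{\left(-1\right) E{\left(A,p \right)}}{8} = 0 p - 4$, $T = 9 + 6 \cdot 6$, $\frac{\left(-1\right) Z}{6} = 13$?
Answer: $\frac{9248}{7} \approx 1321.1$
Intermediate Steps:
$Z = -78$ ($Z = \left(-6\right) 13 = -78$)
$G{\left(o \right)} = - \frac{78}{o}$
$T = 45$ ($T = 9 + 36 = 45$)
$E{\left(A,p \right)} = 32$ ($E{\left(A,p \right)} = - 8 \left(0 p - 4\right) = - 8 \left(0 - 4\right) = \left(-8\right) \left(-4\right) = 32$)
$t = \frac{289}{7}$ ($t = 45 - \frac{78}{21} = 45 - \frac{26}{7} = \frac{289}{7} \approx 41.286$)
$E{\left(5,-16 \right)} t = 32 \cdot \frac{289}{7} = \frac{9248}{7}$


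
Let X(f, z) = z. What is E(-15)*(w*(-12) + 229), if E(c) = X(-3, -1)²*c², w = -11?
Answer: 81225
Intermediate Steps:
E(c) = c² (E(c) = (-1)²*c² = 1*c² = c²)
E(-15)*(w*(-12) + 229) = (-15)²*(-11*(-12) + 229) = 225*(132 + 229) = 225*361 = 81225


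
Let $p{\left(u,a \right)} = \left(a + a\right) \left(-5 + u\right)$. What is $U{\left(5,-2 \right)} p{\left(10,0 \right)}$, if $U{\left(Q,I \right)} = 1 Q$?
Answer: $0$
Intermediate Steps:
$p{\left(u,a \right)} = 2 a \left(-5 + u\right)$
$U{\left(Q,I \right)} = Q$
$U{\left(5,-2 \right)} p{\left(10,0 \right)} = 5 \cdot 2 \cdot 0 \left(-5 + 10\right) = 5 \cdot 2 \cdot 0 \cdot 5 = 5 \cdot 0 = 0$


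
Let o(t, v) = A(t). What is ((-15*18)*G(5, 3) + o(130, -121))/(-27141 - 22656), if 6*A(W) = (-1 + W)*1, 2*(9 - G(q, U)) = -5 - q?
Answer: 7517/99594 ≈ 0.075476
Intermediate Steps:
G(q, U) = 23/2 + q/2 (G(q, U) = 9 - (-5 - q)/2 = 9 + (5/2 + q/2) = 23/2 + q/2)
A(W) = -⅙ + W/6 (A(W) = ((-1 + W)*1)/6 = (-1 + W)/6 = -⅙ + W/6)
o(t, v) = -⅙ + t/6
((-15*18)*G(5, 3) + o(130, -121))/(-27141 - 22656) = ((-15*18)*(23/2 + (½)*5) + (-⅙ + (⅙)*130))/(-27141 - 22656) = (-270*(23/2 + 5/2) + (-⅙ + 65/3))/(-49797) = (-270*14 + 43/2)*(-1/49797) = (-3780 + 43/2)*(-1/49797) = -7517/2*(-1/49797) = 7517/99594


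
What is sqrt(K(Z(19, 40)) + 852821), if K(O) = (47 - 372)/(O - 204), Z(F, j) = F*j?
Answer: sqrt(65909372989)/278 ≈ 923.48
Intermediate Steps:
K(O) = -325/(-204 + O)
sqrt(K(Z(19, 40)) + 852821) = sqrt(-325/(-204 + 19*40) + 852821) = sqrt(-325/(-204 + 760) + 852821) = sqrt(-325/556 + 852821) = sqrt(474168151/556) = sqrt(65909372989)/278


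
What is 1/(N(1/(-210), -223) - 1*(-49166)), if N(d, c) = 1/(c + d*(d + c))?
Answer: 9787469/481210656754 ≈ 2.0339e-5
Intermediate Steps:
N(d, c) = 1/(c + d*(c + d))
1/(N(1/(-210), -223) - 1*(-49166)) = 1/(1/(-223 + (1/(-210))**2 - 223/(-210)) - 1*(-49166)) = 1/(1/(-223 + (-1/210)**2 - 223*(-1/210)) + 49166) = 1/(1/(-223 + 1/44100 + 223/210) + 49166) = 1/(1/(-9787469/44100) + 49166) = 1/(-44100/9787469 + 49166) = 1/(481210656754/9787469) = 9787469/481210656754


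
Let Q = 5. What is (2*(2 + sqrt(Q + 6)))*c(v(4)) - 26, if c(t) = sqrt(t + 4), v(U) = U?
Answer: -26 + 4*sqrt(22) + 8*sqrt(2) ≈ 4.0754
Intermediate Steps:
c(t) = sqrt(4 + t)
(2*(2 + sqrt(Q + 6)))*c(v(4)) - 26 = (2*(2 + sqrt(5 + 6)))*sqrt(4 + 4) - 26 = (2*(2 + sqrt(11)))*sqrt(8) - 26 = (4 + 2*sqrt(11))*(2*sqrt(2)) - 26 = 2*sqrt(2)*(4 + 2*sqrt(11)) - 26 = -26 + 2*sqrt(2)*(4 + 2*sqrt(11))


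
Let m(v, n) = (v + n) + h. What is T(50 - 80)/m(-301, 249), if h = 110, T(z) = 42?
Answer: 21/29 ≈ 0.72414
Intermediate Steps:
m(v, n) = 110 + n + v (m(v, n) = (v + n) + 110 = (n + v) + 110 = 110 + n + v)
T(50 - 80)/m(-301, 249) = 42/(110 + 249 - 301) = 42/58 = 42*(1/58) = 21/29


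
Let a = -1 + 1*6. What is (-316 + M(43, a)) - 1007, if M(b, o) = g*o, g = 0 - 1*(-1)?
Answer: -1318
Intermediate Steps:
g = 1 (g = 0 + 1 = 1)
a = 5 (a = -1 + 6 = 5)
M(b, o) = o (M(b, o) = 1*o = o)
(-316 + M(43, a)) - 1007 = (-316 + 5) - 1007 = -311 - 1007 = -1318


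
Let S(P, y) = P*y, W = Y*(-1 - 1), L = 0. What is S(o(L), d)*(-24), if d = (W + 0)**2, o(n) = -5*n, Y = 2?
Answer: 0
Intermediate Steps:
W = -4 (W = 2*(-1 - 1) = 2*(-2) = -4)
d = 16 (d = (-4 + 0)**2 = (-4)**2 = 16)
S(o(L), d)*(-24) = (-5*0*16)*(-24) = (0*16)*(-24) = 0*(-24) = 0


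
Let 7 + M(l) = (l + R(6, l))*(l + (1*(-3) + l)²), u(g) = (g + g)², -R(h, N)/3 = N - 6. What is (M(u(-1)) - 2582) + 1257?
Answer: -1282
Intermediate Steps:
R(h, N) = 18 - 3*N (R(h, N) = -3*(N - 6) = -3*(-6 + N) = 18 - 3*N)
u(g) = 4*g² (u(g) = (2*g)² = 4*g²)
M(l) = -7 + (18 - 2*l)*(l + (-3 + l)²) (M(l) = -7 + (l + (18 - 3*l))*(l + (1*(-3) + l)²) = -7 + (18 - 2*l)*(l + (-3 + l)²))
(M(u(-1)) - 2582) + 1257 = ((155 - 432*(-1)² - 2*(4*(-1)²)³ + 28*(4*(-1)²)²) - 2582) + 1257 = ((155 - 432 - 2*(4*1)³ + 28*(4*1)²) - 2582) + 1257 = ((155 - 108*4 - 2*4³ + 28*4²) - 2582) + 1257 = ((155 - 432 - 2*64 + 28*16) - 2582) + 1257 = ((155 - 432 - 128 + 448) - 2582) + 1257 = (43 - 2582) + 1257 = -2539 + 1257 = -1282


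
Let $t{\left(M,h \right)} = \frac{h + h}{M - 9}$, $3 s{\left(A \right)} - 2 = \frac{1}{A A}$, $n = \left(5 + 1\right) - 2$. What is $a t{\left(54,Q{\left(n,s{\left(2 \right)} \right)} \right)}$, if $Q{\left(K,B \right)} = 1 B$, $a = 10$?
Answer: $\frac{1}{3} \approx 0.33333$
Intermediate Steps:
$n = 4$ ($n = 6 - 2 = 4$)
$s{\left(A \right)} = \frac{2}{3} + \frac{1}{3 A^{2}}$ ($s{\left(A \right)} = \frac{2}{3} + \frac{1}{3 A A} = \frac{2}{3} + \frac{1}{3 A^{2}}$)
$Q{\left(K,B \right)} = B$
$t{\left(M,h \right)} = \frac{2 h}{-9 + M}$
$a t{\left(54,Q{\left(n,s{\left(2 \right)} \right)} \right)} = 10 \frac{2 \left(\frac{2}{3} + \frac{1}{3 \cdot 4}\right)}{-9 + 54} = 10 \frac{2 \left(\frac{2}{3} + \frac{1}{3} \cdot \frac{1}{4}\right)}{45} = 10 \cdot 2 \left(\frac{2}{3} + \frac{1}{12}\right) \frac{1}{45} = 10 \cdot 2 \cdot \frac{3}{4} \cdot \frac{1}{45} = 10 \cdot \frac{1}{30} = \frac{1}{3}$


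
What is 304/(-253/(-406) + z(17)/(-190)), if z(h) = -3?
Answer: 2931320/6161 ≈ 475.79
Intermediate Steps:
304/(-253/(-406) + z(17)/(-190)) = 304/(-253/(-406) - 3/(-190)) = 304/(-253*(-1/406) - 3*(-1/190)) = 304/(253/406 + 3/190) = 304/(12322/19285) = 304*(19285/12322) = 2931320/6161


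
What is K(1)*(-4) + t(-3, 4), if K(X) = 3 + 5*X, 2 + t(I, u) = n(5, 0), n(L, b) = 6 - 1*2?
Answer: -30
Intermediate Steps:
n(L, b) = 4 (n(L, b) = 6 - 2 = 4)
t(I, u) = 2 (t(I, u) = -2 + 4 = 2)
K(1)*(-4) + t(-3, 4) = (3 + 5*1)*(-4) + 2 = (3 + 5)*(-4) + 2 = 8*(-4) + 2 = -32 + 2 = -30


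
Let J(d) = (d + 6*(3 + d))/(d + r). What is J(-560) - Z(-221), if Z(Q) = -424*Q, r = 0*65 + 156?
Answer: -18926257/202 ≈ -93694.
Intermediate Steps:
r = 156 (r = 0 + 156 = 156)
J(d) = (18 + 7*d)/(156 + d) (J(d) = (d + 6*(3 + d))/(d + 156) = (d + (18 + 6*d))/(156 + d) = (18 + 7*d)/(156 + d))
J(-560) - Z(-221) = (18 + 7*(-560))/(156 - 560) - (-424)*(-221) = (18 - 3920)/(-404) - 1*93704 = -1/404*(-3902) - 93704 = 1951/202 - 93704 = -18926257/202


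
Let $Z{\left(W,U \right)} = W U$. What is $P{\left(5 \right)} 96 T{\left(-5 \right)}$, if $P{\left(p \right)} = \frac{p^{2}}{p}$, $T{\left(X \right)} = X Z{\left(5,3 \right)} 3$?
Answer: $-108000$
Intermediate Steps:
$Z{\left(W,U \right)} = U W$
$T{\left(X \right)} = 45 X$ ($T{\left(X \right)} = X 3 \cdot 5 \cdot 3 = X 15 \cdot 3 = 15 X 3 = 45 X$)
$P{\left(p \right)} = p$
$P{\left(5 \right)} 96 T{\left(-5 \right)} = 5 \cdot 96 \cdot 45 \left(-5\right) = 480 \left(-225\right) = -108000$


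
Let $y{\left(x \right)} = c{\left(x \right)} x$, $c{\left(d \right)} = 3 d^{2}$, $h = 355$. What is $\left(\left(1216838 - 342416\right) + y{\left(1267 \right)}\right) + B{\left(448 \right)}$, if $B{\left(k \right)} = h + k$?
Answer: $6102578714$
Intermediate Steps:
$B{\left(k \right)} = 355 + k$
$y{\left(x \right)} = 3 x^{3}$ ($y{\left(x \right)} = 3 x^{2} x = 3 x^{3}$)
$\left(\left(1216838 - 342416\right) + y{\left(1267 \right)}\right) + B{\left(448 \right)} = \left(\left(1216838 - 342416\right) + 3 \cdot 1267^{3}\right) + \left(355 + 448\right) = \left(874422 + 3 \cdot 2033901163\right) + 803 = \left(874422 + 6101703489\right) + 803 = 6102577911 + 803 = 6102578714$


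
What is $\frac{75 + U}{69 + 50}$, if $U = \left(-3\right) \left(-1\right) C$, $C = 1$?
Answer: $\frac{78}{119} \approx 0.65546$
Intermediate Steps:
$U = 3$ ($U = \left(-3\right) \left(-1\right) 1 = 3 \cdot 1 = 3$)
$\frac{75 + U}{69 + 50} = \frac{75 + 3}{69 + 50} = \frac{1}{119} \cdot 78 = \frac{78}{119}$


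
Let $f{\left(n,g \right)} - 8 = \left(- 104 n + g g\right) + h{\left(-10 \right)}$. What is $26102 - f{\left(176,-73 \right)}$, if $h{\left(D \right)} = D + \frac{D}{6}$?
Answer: $\frac{117242}{3} \approx 39081.0$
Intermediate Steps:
$h{\left(D \right)} = \frac{7 D}{6}$ ($h{\left(D \right)} = D + D \frac{1}{6} = D + \frac{D}{6} = \frac{7 D}{6}$)
$f{\left(n,g \right)} = - \frac{11}{3} + g^{2} - 104 n$ ($f{\left(n,g \right)} = 8 + \left(\left(- 104 n + g g\right) + \frac{7}{6} \left(-10\right)\right) = 8 - \left(\frac{35}{3} - g^{2} + 104 n\right) = - \frac{11}{3} + g^{2} - 104 n$)
$26102 - f{\left(176,-73 \right)} = 26102 - \left(- \frac{11}{3} + \left(-73\right)^{2} - 18304\right) = 26102 - \left(- \frac{11}{3} + 5329 - 18304\right) = 26102 - - \frac{38936}{3} = 26102 + \frac{38936}{3} = \frac{117242}{3}$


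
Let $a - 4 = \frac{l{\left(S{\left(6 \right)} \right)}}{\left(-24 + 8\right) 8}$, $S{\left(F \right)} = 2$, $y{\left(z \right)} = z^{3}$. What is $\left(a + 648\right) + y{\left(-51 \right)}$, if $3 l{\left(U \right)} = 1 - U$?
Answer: $- \frac{50687615}{384} \approx -1.32 \cdot 10^{5}$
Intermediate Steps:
$l{\left(U \right)} = \frac{1}{3} - \frac{U}{3}$ ($l{\left(U \right)} = \frac{1 - U}{3} = \frac{1}{3} - \frac{U}{3}$)
$a = \frac{1537}{384}$ ($a = 4 + \frac{\frac{1}{3} - \frac{2}{3}}{\left(-24 + 8\right) 8} = 4 + \frac{\frac{1}{3} - \frac{2}{3}}{\left(-16\right) 8} = 4 - \frac{1}{3 \left(-128\right)} = 4 - - \frac{1}{384} = 4 + \frac{1}{384} = \frac{1537}{384} \approx 4.0026$)
$\left(a + 648\right) + y{\left(-51 \right)} = \left(\frac{1537}{384} + 648\right) + \left(-51\right)^{3} = \frac{250369}{384} - 132651 = - \frac{50687615}{384}$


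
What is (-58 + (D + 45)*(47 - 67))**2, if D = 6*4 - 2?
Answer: 1954404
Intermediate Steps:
D = 22 (D = 24 - 2 = 22)
(-58 + (D + 45)*(47 - 67))**2 = (-58 + (22 + 45)*(47 - 67))**2 = (-58 + 67*(-20))**2 = (-58 - 1340)**2 = (-1398)**2 = 1954404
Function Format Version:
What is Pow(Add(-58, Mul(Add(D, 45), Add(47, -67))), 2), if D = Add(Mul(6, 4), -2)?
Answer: 1954404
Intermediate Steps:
D = 22 (D = Add(24, -2) = 22)
Pow(Add(-58, Mul(Add(D, 45), Add(47, -67))), 2) = Pow(Add(-58, Mul(Add(22, 45), Add(47, -67))), 2) = Pow(Add(-58, Mul(67, -20)), 2) = Pow(Add(-58, -1340), 2) = Pow(-1398, 2) = 1954404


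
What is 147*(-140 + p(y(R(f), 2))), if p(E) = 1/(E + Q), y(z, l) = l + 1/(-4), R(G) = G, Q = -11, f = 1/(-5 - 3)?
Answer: -762048/37 ≈ -20596.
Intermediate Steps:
f = -⅛ (f = 1/(-8) = -⅛ ≈ -0.12500)
y(z, l) = -¼ + l (y(z, l) = l - ¼ = -¼ + l)
p(E) = 1/(-11 + E) (p(E) = 1/(E - 11) = 1/(-11 + E))
147*(-140 + p(y(R(f), 2))) = 147*(-140 + 1/(-11 + (-¼ + 2))) = 147*(-140 + 1/(-11 + 7/4)) = 147*(-140 + 1/(-37/4)) = 147*(-140 - 4/37) = 147*(-5184/37) = -762048/37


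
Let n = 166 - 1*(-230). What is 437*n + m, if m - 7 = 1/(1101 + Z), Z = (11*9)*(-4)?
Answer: 122006596/705 ≈ 1.7306e+5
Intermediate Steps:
Z = -396 (Z = 99*(-4) = -396)
n = 396 (n = 166 + 230 = 396)
m = 4936/705 (m = 7 + 1/(1101 - 396) = 7 + 1/705 = 4936/705 ≈ 7.0014)
437*n + m = 437*396 + 4936/705 = 173052 + 4936/705 = 122006596/705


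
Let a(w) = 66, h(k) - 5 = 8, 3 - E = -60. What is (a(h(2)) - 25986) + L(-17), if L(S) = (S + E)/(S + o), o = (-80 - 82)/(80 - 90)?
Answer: -51955/2 ≈ -25978.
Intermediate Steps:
E = 63 (E = 3 - 1*(-60) = 3 + 60 = 63)
h(k) = 13 (h(k) = 5 + 8 = 13)
o = 81/5 (o = -162/(-10) = -162*(-⅒) = 81/5 ≈ 16.200)
L(S) = (63 + S)/(81/5 + S) (L(S) = (S + 63)/(S + 81/5) = (63 + S)/(81/5 + S))
(a(h(2)) - 25986) + L(-17) = (66 - 25986) + 5*(63 - 17)/(81 + 5*(-17)) = -25920 + 5*46/(81 - 85) = -25920 + 5*46/(-4) = -25920 + 5*(-¼)*46 = -25920 - 115/2 = -51955/2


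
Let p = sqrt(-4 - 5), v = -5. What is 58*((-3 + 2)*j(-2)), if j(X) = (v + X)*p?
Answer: 1218*I ≈ 1218.0*I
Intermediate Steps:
p = 3*I (p = sqrt(-9) = 3*I ≈ 3.0*I)
j(X) = 3*I*(-5 + X) (j(X) = (-5 + X)*(3*I) = 3*I*(-5 + X))
58*((-3 + 2)*j(-2)) = 58*((-3 + 2)*(3*I*(-5 - 2))) = 58*(-3*I*(-7)) = 58*(-(-21)*I) = 58*(21*I) = 1218*I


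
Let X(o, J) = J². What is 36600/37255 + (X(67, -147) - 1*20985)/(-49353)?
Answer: 118871512/122576401 ≈ 0.96978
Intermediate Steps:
36600/37255 + (X(67, -147) - 1*20985)/(-49353) = 36600/37255 + ((-147)² - 1*20985)/(-49353) = 36600*(1/37255) + (21609 - 20985)*(-1/49353) = 7320/7451 + 624*(-1/49353) = 7320/7451 - 208/16451 = 118871512/122576401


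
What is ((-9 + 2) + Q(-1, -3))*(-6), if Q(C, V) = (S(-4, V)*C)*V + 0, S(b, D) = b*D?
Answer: -174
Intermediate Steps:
S(b, D) = D*b
Q(C, V) = -4*C*V² (Q(C, V) = ((V*(-4))*C)*V + 0 = ((-4*V)*C)*V + 0 = (-4*C*V)*V + 0 = -4*C*V² + 0 = -4*C*V²)
((-9 + 2) + Q(-1, -3))*(-6) = ((-9 + 2) - 4*(-1)*(-3)²)*(-6) = (-7 - 4*(-1)*9)*(-6) = (-7 + 36)*(-6) = 29*(-6) = -174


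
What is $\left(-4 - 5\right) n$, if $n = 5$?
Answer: $-45$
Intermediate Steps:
$\left(-4 - 5\right) n = \left(-4 - 5\right) 5 = \left(-9\right) 5 = -45$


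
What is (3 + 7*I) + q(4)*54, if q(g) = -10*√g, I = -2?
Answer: -1091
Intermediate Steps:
(3 + 7*I) + q(4)*54 = (3 + 7*(-2)) - 10*√4*54 = (3 - 14) - 10*2*54 = -11 - 20*54 = -11 - 1080 = -1091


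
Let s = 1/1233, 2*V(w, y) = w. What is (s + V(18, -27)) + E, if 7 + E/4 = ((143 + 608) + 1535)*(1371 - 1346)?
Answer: 281840374/1233 ≈ 2.2858e+5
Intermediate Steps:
V(w, y) = w/2
E = 228572 (E = -28 + 4*(((143 + 608) + 1535)*(1371 - 1346)) = -28 + 4*((751 + 1535)*25) = -28 + 4*(2286*25) = -28 + 4*57150 = -28 + 228600 = 228572)
s = 1/1233 ≈ 0.00081103
(s + V(18, -27)) + E = (1/1233 + (½)*18) + 228572 = (1/1233 + 9) + 228572 = 11098/1233 + 228572 = 281840374/1233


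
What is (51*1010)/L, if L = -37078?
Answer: -25755/18539 ≈ -1.3892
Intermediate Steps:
(51*1010)/L = (51*1010)/(-37078) = 51510*(-1/37078) = -25755/18539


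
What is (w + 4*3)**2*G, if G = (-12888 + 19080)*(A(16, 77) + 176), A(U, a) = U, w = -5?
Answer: 58254336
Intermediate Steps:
G = 1188864 (G = (-12888 + 19080)*(16 + 176) = 6192*192 = 1188864)
(w + 4*3)**2*G = (-5 + 4*3)**2*1188864 = (-5 + 12)**2*1188864 = 7**2*1188864 = 49*1188864 = 58254336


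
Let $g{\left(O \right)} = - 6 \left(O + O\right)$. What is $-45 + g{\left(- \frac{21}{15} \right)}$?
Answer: $- \frac{141}{5} \approx -28.2$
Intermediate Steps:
$g{\left(O \right)} = - 12 O$ ($g{\left(O \right)} = - 6 \cdot 2 O = - 12 O$)
$-45 + g{\left(- \frac{21}{15} \right)} = -45 - 12 \left(- \frac{21}{15}\right) = -45 - 12 \left(\left(-21\right) \frac{1}{15}\right) = -45 - - \frac{84}{5} = -45 + \frac{84}{5} = - \frac{141}{5}$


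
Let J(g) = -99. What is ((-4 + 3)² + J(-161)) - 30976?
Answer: -31074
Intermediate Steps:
((-4 + 3)² + J(-161)) - 30976 = ((-4 + 3)² - 99) - 30976 = ((-1)² - 99) - 30976 = (1 - 99) - 30976 = -98 - 30976 = -31074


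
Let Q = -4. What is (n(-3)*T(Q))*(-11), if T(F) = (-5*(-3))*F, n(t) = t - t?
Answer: 0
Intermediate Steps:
n(t) = 0
T(F) = 15*F
(n(-3)*T(Q))*(-11) = (0*(15*(-4)))*(-11) = (0*(-60))*(-11) = 0*(-11) = 0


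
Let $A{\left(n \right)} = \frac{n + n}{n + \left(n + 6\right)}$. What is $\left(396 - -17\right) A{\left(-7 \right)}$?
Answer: $\frac{2891}{4} \approx 722.75$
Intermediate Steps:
$A{\left(n \right)} = \frac{2 n}{6 + 2 n}$ ($A{\left(n \right)} = \frac{2 n}{n + \left(6 + n\right)} = \frac{2 n}{6 + 2 n}$)
$\left(396 - -17\right) A{\left(-7 \right)} = \left(396 - -17\right) \left(- \frac{7}{3 - 7}\right) = \left(396 + 17\right) \left(- \frac{7}{-4}\right) = 413 \left(\left(-7\right) \left(- \frac{1}{4}\right)\right) = 413 \cdot \frac{7}{4} = \frac{2891}{4}$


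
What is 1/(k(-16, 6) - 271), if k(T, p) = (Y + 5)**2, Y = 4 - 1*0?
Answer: -1/190 ≈ -0.0052632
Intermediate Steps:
Y = 4 (Y = 4 + 0 = 4)
k(T, p) = 81 (k(T, p) = (4 + 5)**2 = 9**2 = 81)
1/(k(-16, 6) - 271) = 1/(81 - 271) = 1/(-190) = -1/190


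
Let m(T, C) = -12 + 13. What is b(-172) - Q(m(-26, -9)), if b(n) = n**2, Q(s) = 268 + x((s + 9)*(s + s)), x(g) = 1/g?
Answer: 586319/20 ≈ 29316.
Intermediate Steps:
m(T, C) = 1
Q(s) = 268 + 1/(2*s*(9 + s)) (Q(s) = 268 + 1/((s + 9)*(s + s)) = 268 + 1/((9 + s)*(2*s)) = 268 + 1/(2*s*(9 + s)))
b(-172) - Q(m(-26, -9)) = (-172)**2 - (1 + 536*1*(9 + 1))/(2*1*(9 + 1)) = 29584 - (1 + 536*1*10)/(2*10) = 29584 - (1 + 5360)/(2*10) = 29584 - 5361/(2*10) = 29584 - 1*5361/20 = 29584 - 5361/20 = 586319/20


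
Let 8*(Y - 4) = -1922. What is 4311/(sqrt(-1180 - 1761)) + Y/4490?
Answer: -189/3592 - 4311*I*sqrt(2941)/2941 ≈ -0.052617 - 79.493*I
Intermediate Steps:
Y = -945/4 (Y = 4 + (1/8)*(-1922) = 4 - 961/4 = -945/4 ≈ -236.25)
4311/(sqrt(-1180 - 1761)) + Y/4490 = 4311/(sqrt(-1180 - 1761)) - 945/4/4490 = 4311/(sqrt(-2941)) - 945/4*1/4490 = 4311/((I*sqrt(2941))) - 189/3592 = 4311*(-I*sqrt(2941)/2941) - 189/3592 = -4311*I*sqrt(2941)/2941 - 189/3592 = -189/3592 - 4311*I*sqrt(2941)/2941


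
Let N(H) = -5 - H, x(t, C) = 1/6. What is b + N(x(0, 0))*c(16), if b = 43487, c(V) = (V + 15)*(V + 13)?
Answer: 233053/6 ≈ 38842.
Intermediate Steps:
x(t, C) = 1/6
c(V) = (13 + V)*(15 + V) (c(V) = (15 + V)*(13 + V) = (13 + V)*(15 + V))
b + N(x(0, 0))*c(16) = 43487 + (-5 - 1*1/6)*(195 + 16**2 + 28*16) = 43487 + (-5 - 1/6)*(195 + 256 + 448) = 43487 - 31/6*899 = 43487 - 27869/6 = 233053/6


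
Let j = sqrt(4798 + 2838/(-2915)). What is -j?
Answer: -2*sqrt(84217795)/265 ≈ -69.261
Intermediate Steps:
j = 2*sqrt(84217795)/265 (j = sqrt(4798 + 2838*(-1/2915)) = sqrt(4798 - 258/265) = sqrt(1271212/265) = 2*sqrt(84217795)/265 ≈ 69.261)
-j = -2*sqrt(84217795)/265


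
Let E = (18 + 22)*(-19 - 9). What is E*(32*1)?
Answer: -35840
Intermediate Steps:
E = -1120 (E = 40*(-28) = -1120)
E*(32*1) = -35840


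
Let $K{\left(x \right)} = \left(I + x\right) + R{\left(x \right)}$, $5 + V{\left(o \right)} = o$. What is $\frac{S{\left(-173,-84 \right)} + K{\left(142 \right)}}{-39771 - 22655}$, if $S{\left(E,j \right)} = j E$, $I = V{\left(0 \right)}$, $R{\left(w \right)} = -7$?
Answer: $- \frac{7331}{31213} \approx -0.23487$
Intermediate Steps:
$V{\left(o \right)} = -5 + o$
$I = -5$ ($I = -5 + 0 = -5$)
$S{\left(E,j \right)} = E j$
$K{\left(x \right)} = -12 + x$ ($K{\left(x \right)} = \left(-5 + x\right) - 7 = -12 + x$)
$\frac{S{\left(-173,-84 \right)} + K{\left(142 \right)}}{-39771 - 22655} = \frac{\left(-173\right) \left(-84\right) + \left(-12 + 142\right)}{-39771 - 22655} = \frac{14532 + 130}{-62426} = 14662 \left(- \frac{1}{62426}\right) = - \frac{7331}{31213}$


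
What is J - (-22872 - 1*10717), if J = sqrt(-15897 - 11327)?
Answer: 33589 + 2*I*sqrt(6806) ≈ 33589.0 + 165.0*I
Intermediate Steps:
J = 2*I*sqrt(6806) (J = sqrt(-27224) = 2*I*sqrt(6806) ≈ 165.0*I)
J - (-22872 - 1*10717) = 2*I*sqrt(6806) - (-22872 - 1*10717) = 2*I*sqrt(6806) - (-22872 - 10717) = 2*I*sqrt(6806) - 1*(-33589) = 2*I*sqrt(6806) + 33589 = 33589 + 2*I*sqrt(6806)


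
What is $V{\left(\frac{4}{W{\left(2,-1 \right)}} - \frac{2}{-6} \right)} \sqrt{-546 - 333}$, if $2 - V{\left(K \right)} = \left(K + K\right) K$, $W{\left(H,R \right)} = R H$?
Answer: $- \frac{32 i \sqrt{879}}{9} \approx - 105.41 i$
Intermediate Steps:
$W{\left(H,R \right)} = H R$
$V{\left(K \right)} = 2 - 2 K^{2}$ ($V{\left(K \right)} = 2 - \left(K + K\right) K = 2 - 2 K K = 2 - 2 K^{2}$)
$V{\left(\frac{4}{W{\left(2,-1 \right)}} - \frac{2}{-6} \right)} \sqrt{-546 - 333} = \left(2 - 2 \left(\frac{4}{2 \left(-1\right)} - \frac{2}{-6}\right)^{2}\right) \sqrt{-546 - 333} = \left(2 - 2 \left(\frac{4}{-2} - - \frac{1}{3}\right)^{2}\right) \sqrt{-879} = \left(2 - 2 \left(4 \left(- \frac{1}{2}\right) + \frac{1}{3}\right)^{2}\right) i \sqrt{879} = \left(2 - 2 \left(-2 + \frac{1}{3}\right)^{2}\right) i \sqrt{879} = \left(2 - 2 \left(- \frac{5}{3}\right)^{2}\right) i \sqrt{879} = \left(2 - \frac{50}{9}\right) i \sqrt{879} = - \frac{32 i \sqrt{879}}{9}$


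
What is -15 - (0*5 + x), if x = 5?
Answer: -20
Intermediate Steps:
-15 - (0*5 + x) = -15 - (0*5 + 5) = -15 - (0 + 5) = -15 - 1*5 = -15 - 5 = -20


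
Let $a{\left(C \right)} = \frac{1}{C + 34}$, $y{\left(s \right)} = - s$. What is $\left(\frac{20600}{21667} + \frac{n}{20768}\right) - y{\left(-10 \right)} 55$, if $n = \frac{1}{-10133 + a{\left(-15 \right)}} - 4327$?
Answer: $- \frac{47583777605795007}{86632898766656} \approx -549.26$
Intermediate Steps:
$a{\left(C \right)} = \frac{1}{34 + C}$
$n = - \frac{833060021}{192526}$ ($n = \frac{1}{-10133 + \frac{1}{34 - 15}} - 4327 = \frac{1}{-10133 + \frac{1}{19}} - 4327 = \frac{1}{- \frac{192526}{19}} - 4327 = - \frac{19}{192526} - 4327 = - \frac{833060021}{192526} \approx -4327.0$)
$\left(\frac{20600}{21667} + \frac{n}{20768}\right) - y{\left(-10 \right)} 55 = \left(\frac{20600}{21667} - \frac{833060021}{192526 \cdot 20768}\right) - \left(-1\right) \left(-10\right) 55 = \left(20600 \cdot \frac{1}{21667} - \frac{833060021}{3998379968}\right) - 10 \cdot 55 = \left(\frac{20600}{21667} - \frac{833060021}{3998379968}\right) - 550 = \frac{64316715865793}{86632898766656} - 550 = - \frac{47583777605795007}{86632898766656}$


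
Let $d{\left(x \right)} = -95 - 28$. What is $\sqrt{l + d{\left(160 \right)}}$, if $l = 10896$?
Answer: $9 \sqrt{133} \approx 103.79$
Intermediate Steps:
$d{\left(x \right)} = -123$ ($d{\left(x \right)} = -95 - 28 = -123$)
$\sqrt{l + d{\left(160 \right)}} = \sqrt{10896 - 123} = \sqrt{10773} = 9 \sqrt{133}$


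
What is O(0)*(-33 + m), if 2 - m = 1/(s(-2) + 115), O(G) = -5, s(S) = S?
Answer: 17520/113 ≈ 155.04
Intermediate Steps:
m = 225/113 (m = 2 - 1/(-2 + 115) = 2 - 1/113 = 225/113 ≈ 1.9911)
O(0)*(-33 + m) = -5*(-33 + 225/113) = -5*(-3504/113) = 17520/113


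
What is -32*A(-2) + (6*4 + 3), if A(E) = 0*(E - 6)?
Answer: 27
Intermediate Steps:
A(E) = 0 (A(E) = 0*(-6 + E) = 0)
-32*A(-2) + (6*4 + 3) = -32*0 + (6*4 + 3) = 0 + (24 + 3) = 0 + 27 = 27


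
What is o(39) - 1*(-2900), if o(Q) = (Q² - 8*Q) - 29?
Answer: 4080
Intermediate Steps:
o(Q) = -29 + Q² - 8*Q
o(39) - 1*(-2900) = (-29 + 39² - 8*39) - 1*(-2900) = (-29 + 1521 - 312) + 2900 = 1180 + 2900 = 4080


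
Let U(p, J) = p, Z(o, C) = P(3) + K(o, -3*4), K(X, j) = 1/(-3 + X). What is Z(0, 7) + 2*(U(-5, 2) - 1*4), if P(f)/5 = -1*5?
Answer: -130/3 ≈ -43.333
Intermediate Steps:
P(f) = -25 (P(f) = 5*(-1*5) = 5*(-5) = -25)
Z(o, C) = -25 + 1/(-3 + o)
Z(0, 7) + 2*(U(-5, 2) - 1*4) = (76 - 25*0)/(-3 + 0) + 2*(-5 - 1*4) = (76 + 0)/(-3) + 2*(-5 - 4) = -⅓*76 + 2*(-9) = -76/3 - 18 = -130/3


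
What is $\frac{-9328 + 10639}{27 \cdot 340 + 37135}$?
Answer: $\frac{1311}{46315} \approx 0.028306$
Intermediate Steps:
$\frac{-9328 + 10639}{27 \cdot 340 + 37135} = \frac{1311}{9180 + 37135} = \frac{1311}{46315}$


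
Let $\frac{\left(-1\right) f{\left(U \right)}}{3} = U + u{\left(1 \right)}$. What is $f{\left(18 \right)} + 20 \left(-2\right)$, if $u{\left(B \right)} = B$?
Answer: $-97$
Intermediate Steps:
$f{\left(U \right)} = -3 - 3 U$ ($f{\left(U \right)} = - 3 \left(U + 1\right) = - 3 \left(1 + U\right) = -3 - 3 U$)
$f{\left(18 \right)} + 20 \left(-2\right) = \left(-3 - 54\right) + 20 \left(-2\right) = \left(-3 - 54\right) - 40 = -57 - 40 = -97$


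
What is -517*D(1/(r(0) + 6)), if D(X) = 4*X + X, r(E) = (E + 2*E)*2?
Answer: -2585/6 ≈ -430.83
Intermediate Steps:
r(E) = 6*E (r(E) = (3*E)*2 = 6*E)
D(X) = 5*X
-517*D(1/(r(0) + 6)) = -2585/(6*0 + 6) = -2585/(0 + 6) = -2585/6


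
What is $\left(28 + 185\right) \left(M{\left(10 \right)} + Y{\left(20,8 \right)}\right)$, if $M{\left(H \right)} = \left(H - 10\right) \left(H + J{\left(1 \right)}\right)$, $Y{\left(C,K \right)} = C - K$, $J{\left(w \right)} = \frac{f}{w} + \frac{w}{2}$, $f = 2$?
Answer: $2556$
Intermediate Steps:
$J{\left(w \right)} = \frac{w}{2} + \frac{2}{w}$ ($J{\left(w \right)} = \frac{2}{w} + \frac{w}{2} = \frac{w}{2} + \frac{2}{w}$)
$M{\left(H \right)} = \left(-10 + H\right) \left(\frac{5}{2} + H\right)$ ($M{\left(H \right)} = \left(H - 10\right) \left(H + \left(\frac{1}{2} \cdot 1 + \frac{2}{1}\right)\right) = \left(-10 + H\right) \left(H + \left(\frac{1}{2} + 2 \cdot 1\right)\right) = \left(-10 + H\right) \left(H + \left(\frac{1}{2} + 2\right)\right) = \left(-10 + H\right) \left(H + \frac{5}{2}\right) = \left(-10 + H\right) \left(\frac{5}{2} + H\right)$)
$\left(28 + 185\right) \left(M{\left(10 \right)} + Y{\left(20,8 \right)}\right) = \left(28 + 185\right) \left(\left(-25 + 10^{2} - 75\right) + \left(20 - 8\right)\right) = 213 \left(\left(-25 + 100 - 75\right) + \left(20 - 8\right)\right) = 213 \left(0 + 12\right) = 213 \cdot 12 = 2556$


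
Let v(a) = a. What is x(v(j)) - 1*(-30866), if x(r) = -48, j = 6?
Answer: 30818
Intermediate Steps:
x(v(j)) - 1*(-30866) = -48 - 1*(-30866) = -48 + 30866 = 30818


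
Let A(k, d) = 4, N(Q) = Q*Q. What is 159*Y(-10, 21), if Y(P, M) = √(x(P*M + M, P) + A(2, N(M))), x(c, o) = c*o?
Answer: 159*√1894 ≈ 6919.7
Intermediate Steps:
N(Q) = Q²
Y(P, M) = √(4 + P*(M + M*P)) (Y(P, M) = √((P*M + M)*P + 4) = √((M*P + M)*P + 4) = √((M + M*P)*P + 4) = √(P*(M + M*P) + 4) = √(4 + P*(M + M*P)))
159*Y(-10, 21) = 159*√(4 + 21*(-10)*(1 - 10)) = 159*√(4 + 21*(-10)*(-9)) = 159*√(4 + 1890) = 159*√1894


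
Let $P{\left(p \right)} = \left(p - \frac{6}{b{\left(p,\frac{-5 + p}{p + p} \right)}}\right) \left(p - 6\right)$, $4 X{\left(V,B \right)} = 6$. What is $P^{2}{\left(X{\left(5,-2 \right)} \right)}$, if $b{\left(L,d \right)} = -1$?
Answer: $\frac{18225}{16} \approx 1139.1$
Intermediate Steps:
$X{\left(V,B \right)} = \frac{3}{2}$ ($X{\left(V,B \right)} = \frac{1}{4} \cdot 6 = \frac{3}{2}$)
$P{\left(p \right)} = \left(-6 + p\right) \left(6 + p\right)$ ($P{\left(p \right)} = \left(p - \frac{6}{-1}\right) \left(p - 6\right) = \left(p - -6\right) \left(-6 + p\right) = \left(p + 6\right) \left(-6 + p\right) = \left(6 + p\right) \left(-6 + p\right) = \left(-6 + p\right) \left(6 + p\right)$)
$P^{2}{\left(X{\left(5,-2 \right)} \right)} = \left(-36 + \left(\frac{3}{2}\right)^{2}\right)^{2} = \left(-36 + \frac{9}{4}\right)^{2} = \left(- \frac{135}{4}\right)^{2} = \frac{18225}{16}$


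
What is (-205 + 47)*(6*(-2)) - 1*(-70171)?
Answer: 72067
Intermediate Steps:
(-205 + 47)*(6*(-2)) - 1*(-70171) = -158*(-12) + 70171 = 1896 + 70171 = 72067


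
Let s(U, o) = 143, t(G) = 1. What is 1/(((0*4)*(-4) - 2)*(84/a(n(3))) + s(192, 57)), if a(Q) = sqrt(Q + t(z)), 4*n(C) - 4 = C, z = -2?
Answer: 1573/112043 + 336*sqrt(11)/112043 ≈ 0.023985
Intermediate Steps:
n(C) = 1 + C/4
a(Q) = sqrt(1 + Q) (a(Q) = sqrt(Q + 1) = sqrt(1 + Q))
1/(((0*4)*(-4) - 2)*(84/a(n(3))) + s(192, 57)) = 1/(((0*4)*(-4) - 2)*(84/(sqrt(1 + (1 + (1/4)*3)))) + 143) = 1/((0*(-4) - 2)*(84/(sqrt(1 + (1 + 3/4)))) + 143) = 1/((0 - 2)*(84/(sqrt(1 + 7/4))) + 143) = 1/(-168/(sqrt(11/4)) + 143) = 1/(-168/(sqrt(11)/2) + 143) = 1/(-168*2*sqrt(11)/11 + 143) = 1/(-336*sqrt(11)/11 + 143) = 1/(143 - 336*sqrt(11)/11)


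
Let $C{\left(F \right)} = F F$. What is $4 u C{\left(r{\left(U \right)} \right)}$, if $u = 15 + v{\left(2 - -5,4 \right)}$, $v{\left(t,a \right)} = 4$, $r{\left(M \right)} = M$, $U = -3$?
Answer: $684$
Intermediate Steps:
$C{\left(F \right)} = F^{2}$
$u = 19$ ($u = 15 + 4 = 19$)
$4 u C{\left(r{\left(U \right)} \right)} = 4 \cdot 19 \left(-3\right)^{2} = 76 \cdot 9 = 684$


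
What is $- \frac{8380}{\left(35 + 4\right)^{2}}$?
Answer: $- \frac{8380}{1521} \approx -5.5095$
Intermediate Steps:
$- \frac{8380}{\left(35 + 4\right)^{2}} = - \frac{8380}{39^{2}} = - \frac{8380}{1521}$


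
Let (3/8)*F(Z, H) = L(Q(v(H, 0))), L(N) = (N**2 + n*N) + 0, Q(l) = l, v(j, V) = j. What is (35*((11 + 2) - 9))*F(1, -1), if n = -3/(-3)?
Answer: 0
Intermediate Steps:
n = 1 (n = -3*(-1/3) = 1)
L(N) = N + N**2 (L(N) = (N**2 + 1*N) + 0 = (N**2 + N) + 0 = (N + N**2) + 0 = N + N**2)
F(Z, H) = 8*H*(1 + H)/3 (F(Z, H) = 8*(H*(1 + H))/3 = 8*H*(1 + H)/3)
(35*((11 + 2) - 9))*F(1, -1) = (35*((11 + 2) - 9))*((8/3)*(-1)*(1 - 1)) = (35*(13 - 9))*((8/3)*(-1)*0) = (35*4)*0 = 140*0 = 0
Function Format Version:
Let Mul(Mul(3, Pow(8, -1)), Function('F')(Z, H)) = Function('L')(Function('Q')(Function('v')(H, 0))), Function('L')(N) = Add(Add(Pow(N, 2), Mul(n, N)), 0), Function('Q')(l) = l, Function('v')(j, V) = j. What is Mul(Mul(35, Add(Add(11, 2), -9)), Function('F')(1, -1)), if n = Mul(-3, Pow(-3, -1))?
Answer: 0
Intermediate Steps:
n = 1 (n = Mul(-3, Rational(-1, 3)) = 1)
Function('L')(N) = Add(N, Pow(N, 2)) (Function('L')(N) = Add(Add(Pow(N, 2), Mul(1, N)), 0) = Add(Add(Pow(N, 2), N), 0) = Add(Add(N, Pow(N, 2)), 0) = Add(N, Pow(N, 2)))
Function('F')(Z, H) = Mul(Rational(8, 3), H, Add(1, H)) (Function('F')(Z, H) = Mul(Rational(8, 3), Mul(H, Add(1, H))) = Mul(Rational(8, 3), H, Add(1, H)))
Mul(Mul(35, Add(Add(11, 2), -9)), Function('F')(1, -1)) = Mul(Mul(35, Add(Add(11, 2), -9)), Mul(Rational(8, 3), -1, Add(1, -1))) = Mul(Mul(35, Add(13, -9)), Mul(Rational(8, 3), -1, 0)) = Mul(Mul(35, 4), 0) = Mul(140, 0) = 0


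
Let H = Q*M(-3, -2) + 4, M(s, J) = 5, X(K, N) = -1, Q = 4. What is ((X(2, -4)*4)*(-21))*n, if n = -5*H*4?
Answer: -40320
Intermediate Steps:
H = 24 (H = 4*5 + 4 = 20 + 4 = 24)
n = -480 (n = -5*24*4 = -120*4 = -480)
((X(2, -4)*4)*(-21))*n = (-1*4*(-21))*(-480) = -4*(-21)*(-480) = 84*(-480) = -40320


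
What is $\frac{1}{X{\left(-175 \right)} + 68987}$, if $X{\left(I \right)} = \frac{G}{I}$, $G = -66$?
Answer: $\frac{175}{12072791} \approx 1.4495 \cdot 10^{-5}$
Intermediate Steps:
$X{\left(I \right)} = - \frac{66}{I}$
$\frac{1}{X{\left(-175 \right)} + 68987} = \frac{1}{- \frac{66}{-175} + 68987} = \frac{1}{\left(-66\right) \left(- \frac{1}{175}\right) + 68987} = \frac{1}{\frac{66}{175} + 68987} = \frac{1}{\frac{12072791}{175}} = \frac{175}{12072791}$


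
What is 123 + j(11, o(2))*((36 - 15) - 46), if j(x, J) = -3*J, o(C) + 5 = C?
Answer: -102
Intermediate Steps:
o(C) = -5 + C
123 + j(11, o(2))*((36 - 15) - 46) = 123 + (-3*(-5 + 2))*((36 - 15) - 46) = 123 + (-3*(-3))*(21 - 46) = 123 + 9*(-25) = 123 - 225 = -102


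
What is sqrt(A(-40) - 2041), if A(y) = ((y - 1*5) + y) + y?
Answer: 19*I*sqrt(6) ≈ 46.54*I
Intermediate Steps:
A(y) = -5 + 3*y (A(y) = ((y - 5) + y) + y = ((-5 + y) + y) + y = (-5 + 2*y) + y = -5 + 3*y)
sqrt(A(-40) - 2041) = sqrt((-5 + 3*(-40)) - 2041) = sqrt((-5 - 120) - 2041) = sqrt(-125 - 2041) = sqrt(-2166) = 19*I*sqrt(6)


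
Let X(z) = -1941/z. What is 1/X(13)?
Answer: -13/1941 ≈ -0.0066976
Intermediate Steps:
1/X(13) = 1/(-1941/13) = -13/1941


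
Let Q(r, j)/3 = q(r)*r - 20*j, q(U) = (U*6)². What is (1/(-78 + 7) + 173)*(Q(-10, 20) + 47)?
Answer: -1340617146/71 ≈ -1.8882e+7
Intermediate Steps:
q(U) = 36*U² (q(U) = (6*U)² = 36*U²)
Q(r, j) = -60*j + 108*r³ (Q(r, j) = 3*((36*r²)*r - 20*j) = 3*(36*r³ - 20*j) = 3*(-20*j + 36*r³) = -60*j + 108*r³)
(1/(-78 + 7) + 173)*(Q(-10, 20) + 47) = (1/(-78 + 7) + 173)*((-60*20 + 108*(-10)³) + 47) = (1/(-71) + 173)*((-1200 + 108*(-1000)) + 47) = (-1/71 + 173)*((-1200 - 108000) + 47) = 12282*(-109200 + 47)/71 = (12282/71)*(-109153) = -1340617146/71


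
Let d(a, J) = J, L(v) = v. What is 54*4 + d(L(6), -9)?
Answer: 207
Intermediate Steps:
54*4 + d(L(6), -9) = 54*4 - 9 = 216 - 9 = 207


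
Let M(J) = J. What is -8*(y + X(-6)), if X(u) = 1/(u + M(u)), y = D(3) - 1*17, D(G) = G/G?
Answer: 386/3 ≈ 128.67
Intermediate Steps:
D(G) = 1
y = -16 (y = 1 - 1*17 = 1 - 17 = -16)
X(u) = 1/(2*u) (X(u) = 1/(u + u) = 1/(2*u))
-8*(y + X(-6)) = -8*(-16 + (1/2)/(-6)) = -8*(-16 + (1/2)*(-1/6)) = -8*(-16 - 1/12) = -8*(-193/12) = 386/3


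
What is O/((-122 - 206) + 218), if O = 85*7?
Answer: -119/22 ≈ -5.4091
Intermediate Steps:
O = 595
O/((-122 - 206) + 218) = 595/((-122 - 206) + 218) = 595/(-328 + 218) = 595/(-110) = 595*(-1/110) = -119/22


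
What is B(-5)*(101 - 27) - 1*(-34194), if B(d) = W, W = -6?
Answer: 33750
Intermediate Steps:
B(d) = -6
B(-5)*(101 - 27) - 1*(-34194) = -6*(101 - 27) - 1*(-34194) = -6*74 + 34194 = -444 + 34194 = 33750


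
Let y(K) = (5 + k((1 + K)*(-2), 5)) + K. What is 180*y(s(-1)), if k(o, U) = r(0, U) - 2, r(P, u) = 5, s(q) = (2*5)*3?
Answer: 6840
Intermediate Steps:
s(q) = 30 (s(q) = 10*3 = 30)
k(o, U) = 3 (k(o, U) = 5 - 2 = 3)
y(K) = 8 + K (y(K) = (5 + 3) + K = 8 + K)
180*y(s(-1)) = 180*(8 + 30) = 180*38 = 6840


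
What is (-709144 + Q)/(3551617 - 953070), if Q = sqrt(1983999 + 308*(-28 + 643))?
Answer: -709144/2598547 + 3*sqrt(241491)/2598547 ≈ -0.27233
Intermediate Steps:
Q = 3*sqrt(241491) (Q = sqrt(1983999 + 308*615) = sqrt(1983999 + 189420) = sqrt(2173419) = 3*sqrt(241491) ≈ 1474.3)
(-709144 + Q)/(3551617 - 953070) = (-709144 + 3*sqrt(241491))/(3551617 - 953070) = (-709144 + 3*sqrt(241491))/2598547 = (-709144 + 3*sqrt(241491))*(1/2598547) = -709144/2598547 + 3*sqrt(241491)/2598547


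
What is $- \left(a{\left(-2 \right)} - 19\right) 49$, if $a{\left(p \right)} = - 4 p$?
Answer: $539$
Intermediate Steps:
$- \left(a{\left(-2 \right)} - 19\right) 49 = - \left(\left(-4\right) \left(-2\right) - 19\right) 49 = - \left(8 - 19\right) 49 = - \left(-11\right) 49 = \left(-1\right) \left(-539\right) = 539$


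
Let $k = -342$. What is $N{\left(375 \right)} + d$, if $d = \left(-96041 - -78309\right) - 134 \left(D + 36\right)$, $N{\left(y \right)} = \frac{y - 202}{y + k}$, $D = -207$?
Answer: $\frac{171179}{33} \approx 5187.2$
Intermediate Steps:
$N{\left(y \right)} = \frac{-202 + y}{-342 + y}$ ($N{\left(y \right)} = \frac{y - 202}{y - 342} = \frac{-202 + y}{-342 + y}$)
$d = 5182$ ($d = \left(-96041 - -78309\right) - 134 \left(-207 + 36\right) = \left(-96041 + 78309\right) - 134 \left(-171\right) = -17732 - -22914 = -17732 + 22914 = 5182$)
$N{\left(375 \right)} + d = \frac{-202 + 375}{-342 + 375} + 5182 = \frac{1}{33} \cdot 173 + 5182 = \frac{173}{33} + 5182 = \frac{171179}{33}$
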